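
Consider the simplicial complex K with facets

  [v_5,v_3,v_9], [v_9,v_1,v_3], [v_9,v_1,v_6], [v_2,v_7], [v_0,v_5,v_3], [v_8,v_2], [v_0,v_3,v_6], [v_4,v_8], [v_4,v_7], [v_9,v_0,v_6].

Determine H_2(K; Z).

H_2 ≅ 0.

Take the total order v_0 < v_1 < v_2 < v_3 < v_4 < v_5 < v_6 < v_7 < v_8 < v_9 on the vertex set. Then K (dimension 2) consists of the simplices:

  0-simplices (10): [v_0], [v_1], [v_2], [v_3], [v_4], [v_5], [v_6], [v_7], [v_8], [v_9]
  1-simplices (16): (16 of them)
  2-simplices (6): [v_0,v_3,v_5], [v_0,v_3,v_6], [v_0,v_6,v_9], [v_1,v_3,v_9], [v_1,v_6,v_9], [v_3,v_5,v_9]

Hence C_0 ≅ Z^10, C_1 ≅ Z^16, C_2 ≅ Z^6.

∂_1: C_1 → C_0 sends each edge [p,q] (with p < q) to q − p. For instance
  ∂[v_3,v_6] = [v_6] − [v_3].
As a 10×16 matrix over Z this has rank 8, with invariant factors (1,1,1,1,1,1,1,1).

Boundary ∂_2: C_2 → C_1 sends each 2-simplex [p,q,r] to [q,r] − [p,r] + [p,q]. For instance
  ∂[v_0,v_3,v_5] = [v_3,v_5] − [v_0,v_5] + [v_0,v_3],
  ∂[v_1,v_3,v_9] = [v_3,v_9] − [v_1,v_9] + [v_1,v_3].
The resulting 16×6 matrix has rank 6, and its Smith normal form has invariant factors (1,1,1,1,1,1).

Computing H_k = (kernel of ∂_k) / (image of ∂_{k+1}):

  H_2: rank ker ∂_2 − rank ∂_3 = (6 − 6) − 0 = 0, and there is no ∂_3, so H_2 ≅ 0.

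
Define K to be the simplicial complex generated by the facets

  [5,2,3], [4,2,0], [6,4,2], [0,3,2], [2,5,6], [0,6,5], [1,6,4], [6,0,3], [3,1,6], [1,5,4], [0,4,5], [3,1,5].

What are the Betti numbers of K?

b_0 = 1, b_1 = 0, b_2 = 0.

Fix the vertex order 0 < 1 < 2 < 3 < 4 < 5 < 6 and write every simplex with vertices in increasing order. Then dim K = 2 and the simplices of K are:

  0-simplices (7): [0], [1], [2], [3], [4], [5], [6]
  1-simplices (18): [0,2], [0,3], [0,4], [0,5], [0,6], [1,3], [1,4], [1,5], [1,6], [2,3], [2,4], [2,5], [2,6], [3,5], [3,6], [4,5], [4,6], [5,6]
  2-simplices (12): [0,2,3], [0,2,4], [0,3,6], [0,4,5], [0,5,6], [1,3,5], [1,3,6], [1,4,5], [1,4,6], [2,3,5], [2,4,6], [2,5,6]

so the chain groups are C_0 ≅ Z^7, C_1 ≅ Z^18, C_2 ≅ Z^12.

∂_1: C_1 → C_0 maps an edge to its endpoints' difference, ∂[p,q] = q − p. For instance
  ∂[0,3] = [3] − [0].
As a 7×18 matrix over Z this has rank 6, with invariant factors (1,1,1,1,1,1).

Boundary ∂_2: C_2 → C_1 acts by ∂[p,q,r] = [q,r] − [p,r] + [p,q]. For instance
  ∂[1,4,5] = [4,5] − [1,5] + [1,4],
  ∂[0,4,5] = [4,5] − [0,5] + [0,4].
This gives a 18×12 integer matrix of rank 12; reducing to Smith normal form yields diagonal entries (1,1,1,1,1,1,1,1,1,1,1,2).

Reading off H_k = ker ∂_k / im ∂_{k+1}:

  H_0: rank C_0 − rank ∂_1 = 7 − 6 = 1, and the invariant factors of ∂_1 are all 1, so H_0 ≅ Z.
  H_1: rank ker ∂_1 − rank ∂_2 = (18 − 6) − 12 = 0, and ∂_2 has invariant factor 2 > 1, so H_1 ≅ Z/2.
  H_2: rank ker ∂_2 − rank ∂_3 = (12 − 12) − 0 = 0, and there is no ∂_3, so H_2 ≅ 0.

Hence the Betti numbers are b_0 = 1, b_1 = 0, b_2 = 0.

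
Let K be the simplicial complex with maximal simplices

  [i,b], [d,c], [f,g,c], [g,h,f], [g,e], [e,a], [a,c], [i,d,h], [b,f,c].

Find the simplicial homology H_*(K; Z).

H_0 ≅ Z,  H_1 ≅ Z^3,  H_2 = 0.

Order the vertices as a < b < c < d < e < f < g < h < i. Listing each simplex with vertices in this order, K has dimension 2 with simplices:

  0-simplices (9): a, b, c, d, e, f, g, h, i
  1-simplices (15): ac, ae, bc, bf, bi, cd, cf, cg, dh, di, eg, fg, fh, gh, hi
  2-simplices (4): bcf, cfg, dhi, fgh

Hence C_0 ≅ Z^9, C_1 ≅ Z^15, C_2 ≅ Z^4.

∂_1: C_1 → C_0 maps an edge to its endpoints' difference, ∂[p,q] = q − p.
The 9×15 boundary matrix has rank 8 and Smith normal form diag(1,1,1,1,1,1,1,1).

Boundary ∂_2: C_2 → C_1 acts by ∂[p,q,r] = [q,r] − [p,r] + [p,q]. For instance
  ∂cfg = fg − cg + cf,
  ∂fgh = gh − fh + fg.
This gives a 15×4 integer matrix of rank 4; reducing to Smith normal form yields diagonal entries (1,1,1,1).

Now H_k = ker ∂_k / im ∂_{k+1}, so:

  H_0: rank C_0 − rank ∂_1 = 9 − 8 = 1, and the invariant factors of ∂_1 are all 1, so H_0 ≅ Z.
  H_1: rank ker ∂_1 − rank ∂_2 = (15 − 8) − 4 = 3, and the invariant factors of ∂_2 are all 1, so H_1 ≅ Z^3.
  H_2: rank ker ∂_2 − rank ∂_3 = (4 − 4) − 0 = 0, and there is no ∂_3, so H_2 ≅ 0.

As a check, the Euler characteristic is 9 − 15 + 4 = -2, which agrees with 1 − 3 + 0 = -2.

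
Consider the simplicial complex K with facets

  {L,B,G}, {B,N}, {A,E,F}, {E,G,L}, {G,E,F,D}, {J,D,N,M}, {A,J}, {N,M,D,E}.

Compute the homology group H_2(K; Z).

Fix the vertex order A < B < D < E < F < G < J < L < M < N and write every simplex with vertices in increasing order. Then dim K = 3 and the simplices of K are:

  0-simplices (10): A, B, D, E, F, G, J, L, M, N
  1-simplices (22): AE, AF, AJ, BG, BL, BN, DE, DF, DG, DJ, DM, DN, EF, EG, EL, EM, EN, FG, GL, JM, JN, MN
  2-simplices (14): AEF, BGL, DEF, DEG, DEM, DEN, DFG, DJM, DJN, DMN, EFG, EGL, EMN, JMN
  3-simplices (3): DEFG, DEMN, DJMN

giving chain groups C_0 ≅ Z^10, C_1 ≅ Z^22, C_2 ≅ Z^14, C_3 ≅ Z^3.

The boundary map ∂_1: C_1 → C_0 sends each edge [p,q] (with p < q) to q − p. For instance
  ∂GL = L − G.
The resulting 10×22 matrix has rank 9, and its Smith normal form has invariant factors (1,1,1,1,1,1,1,1,1).

Boundary ∂_2: C_2 → C_1 acts by ∂[p,q,r] = [q,r] − [p,r] + [p,q]. For instance
  ∂DEG = EG − DG + DE,
  ∂EMN = MN − EN + EM.
This gives a 22×14 integer matrix of rank 11; reducing to Smith normal form yields diagonal entries (1,1,1,1,1,1,1,1,1,1,1).

∂_3: C_3 → C_2 sends each 3-simplex σ to the alternating sum Σ_i (−1)^i (σ with its i-th vertex removed). For instance
  ∂DJMN = JMN − DMN + DJN − DJM,
  ∂DEFG = EFG − DFG + DEG − DEF.
The resulting 14×3 matrix has rank 3, and its Smith normal form has invariant factors (1,1,1).

Now H_k = ker ∂_k / im ∂_{k+1}, so:

  H_2: rank ker ∂_2 − rank ∂_3 = (14 − 11) − 3 = 0, and the invariant factors of ∂_3 are all 1, so H_2 = 0.

H_2 ≅ 0.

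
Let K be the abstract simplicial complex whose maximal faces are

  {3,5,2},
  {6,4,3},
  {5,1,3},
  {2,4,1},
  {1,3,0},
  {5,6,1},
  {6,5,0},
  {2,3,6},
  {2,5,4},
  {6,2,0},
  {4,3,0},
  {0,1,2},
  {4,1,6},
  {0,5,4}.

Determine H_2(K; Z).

H_2 = Z.

Order the vertices as 0 < 1 < 2 < 3 < 4 < 5 < 6. Listing each simplex with vertices in this order, K has dimension 2 with simplices:

  0-simplices (7): [0], [1], [2], [3], [4], [5], [6]
  1-simplices (21): [0,1], [0,2], [0,3], [0,4], [0,5], [0,6], [1,2], [1,3], [1,4], [1,5], [1,6], [2,3], [2,4], [2,5], [2,6], [3,4], [3,5], [3,6], [4,5], [4,6], [5,6]
  2-simplices (14): [0,1,2], [0,1,3], [0,2,6], [0,3,4], [0,4,5], [0,5,6], [1,2,4], [1,3,5], [1,4,6], [1,5,6], [2,3,5], [2,3,6], [2,4,5], [3,4,6]

giving chain groups C_0 ≅ Z^7, C_1 ≅ Z^21, C_2 ≅ Z^14.

Boundary ∂_1: C_1 → C_0 maps an edge to its endpoints' difference, ∂[p,q] = q − p.
As a 7×21 matrix over Z this has rank 6, with invariant factors (1,1,1,1,1,1).

∂_2: C_2 → C_1 sends each 2-simplex [p,q,r] to [q,r] − [p,r] + [p,q]. For instance
  ∂[0,2,6] = [2,6] − [0,6] + [0,2],
  ∂[1,2,4] = [2,4] − [1,4] + [1,2].
The 21×14 boundary matrix has rank 13 and Smith normal form diag(1,1,1,1,1,1,1,1,1,1,1,1,1).

From H_k ≅ ker(∂_k) / im(∂_{k+1}) we obtain:

  H_2: rank ker ∂_2 − rank ∂_3 = (14 − 13) − 0 = 1, and there is no ∂_3, so H_2 = Z.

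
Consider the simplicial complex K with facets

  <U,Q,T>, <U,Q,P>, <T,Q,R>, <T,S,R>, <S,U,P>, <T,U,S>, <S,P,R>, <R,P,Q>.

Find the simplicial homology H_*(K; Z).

Order the vertices as P < Q < R < S < T < U. Listing each simplex with vertices in this order, K has dimension 2 with simplices:

  0-simplices (6): P, Q, R, S, T, U
  1-simplices (12): PQ, PR, PS, PU, QR, QT, QU, RS, RT, ST, SU, TU
  2-simplices (8): PQR, PQU, PRS, PSU, QRT, QTU, RST, STU

so the chain groups are C_0 ≅ Z^6, C_1 ≅ Z^12, C_2 ≅ Z^8.

Boundary ∂_1: C_1 → C_0 maps an edge to its endpoints' difference, ∂[p,q] = q − p.
As a 6×12 matrix over Z this has rank 5, with invariant factors (1,1,1,1,1).

Boundary ∂_2: C_2 → C_1 acts by ∂[p,q,r] = [q,r] − [p,r] + [p,q]. For instance
  ∂QRT = RT − QT + QR,
  ∂PQR = QR − PR + PQ.
The 12×8 boundary matrix has rank 7 and Smith normal form diag(1,1,1,1,1,1,1).

Computing H_k = (kernel of ∂_k) / (image of ∂_{k+1}):

  H_0: rank C_0 − rank ∂_1 = 6 − 5 = 1, and the invariant factors of ∂_1 are all 1, so H_0 ≅ Z.
  H_1: rank ker ∂_1 − rank ∂_2 = (12 − 5) − 7 = 0, and the invariant factors of ∂_2 are all 1, so H_1 ≅ 0.
  H_2: rank ker ∂_2 − rank ∂_3 = (8 − 7) − 0 = 1, and there is no ∂_3, so H_2 ≅ Z.

H_0 ≅ Z,  H_1 = 0,  H_2 ≅ Z.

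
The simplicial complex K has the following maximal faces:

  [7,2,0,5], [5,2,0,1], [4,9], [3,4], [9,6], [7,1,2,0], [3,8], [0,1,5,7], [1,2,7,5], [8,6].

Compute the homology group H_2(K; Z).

H_2 = 0.

We work with the vertex ordering 0 < 1 < 2 < 3 < 4 < 5 < 6 < 7 < 8 < 9. The simplices of K, each written with vertices in increasing order, are:

  0-simplices (10): [0], [1], [2], [3], [4], [5], [6], [7], [8], [9]
  1-simplices (15): [0,1], [0,2], [0,5], [0,7], [1,2], [1,5], [1,7], [2,5], [2,7], [3,4], [3,8], [4,9], [5,7], [6,8], [6,9]
  2-simplices (10): [0,1,2], [0,1,5], [0,1,7], [0,2,5], [0,2,7], [0,5,7], [1,2,5], [1,2,7], [1,5,7], [2,5,7]
  3-simplices (5): [0,1,2,5], [0,1,2,7], [0,1,5,7], [0,2,5,7], [1,2,5,7]

giving chain groups C_0 ≅ Z^10, C_1 ≅ Z^15, C_2 ≅ Z^10, C_3 ≅ Z^5.

Boundary ∂_1: C_1 → C_0 is given by ∂[p,q] = [q] − [p]. For instance
  ∂[3,4] = [4] − [3].
This gives a 10×15 integer matrix of rank 8; reducing to Smith normal form yields diagonal entries (1,1,1,1,1,1,1,1).

∂_2: C_2 → C_1 sends each 2-simplex [p,q,r] to [q,r] − [p,r] + [p,q]. For instance
  ∂[0,1,7] = [1,7] − [0,7] + [0,1],
  ∂[1,5,7] = [5,7] − [1,7] + [1,5].
As a 15×10 matrix over Z this has rank 6, with invariant factors (1,1,1,1,1,1).

The boundary map ∂_3: C_3 → C_2 sends each 3-simplex σ to the alternating sum Σ_i (−1)^i (σ with its i-th vertex removed). For instance
  ∂[0,1,5,7] = [1,5,7] − [0,5,7] + [0,1,7] − [0,1,5],
  ∂[0,2,5,7] = [2,5,7] − [0,5,7] + [0,2,7] − [0,2,5].
As a 10×5 matrix over Z this has rank 4, with invariant factors (1,1,1,1).

Now H_k = ker ∂_k / im ∂_{k+1}, so:

  H_2: rank ker ∂_2 − rank ∂_3 = (10 − 6) − 4 = 0, and the invariant factors of ∂_3 are all 1, so H_2 = 0.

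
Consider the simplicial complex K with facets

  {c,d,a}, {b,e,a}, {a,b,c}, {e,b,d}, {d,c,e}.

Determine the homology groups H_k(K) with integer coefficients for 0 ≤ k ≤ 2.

Fix the vertex order a < b < c < d < e and write every simplex with vertices in increasing order. Then dim K = 2 and the simplices of K are:

  0-simplices (5): a, b, c, d, e
  1-simplices (10): ab, ac, ad, ae, bc, bd, be, cd, ce, de
  2-simplices (5): abc, abe, acd, bde, cde

so the chain groups are C_0 ≅ Z^5, C_1 ≅ Z^10, C_2 ≅ Z^5.

The boundary map ∂_1: C_1 → C_0 maps an edge to its endpoints' difference, ∂[p,q] = q − p. For instance
  ∂ad = d − a.
This gives a 5×10 integer matrix of rank 4; reducing to Smith normal form yields diagonal entries (1,1,1,1).

Boundary ∂_2: C_2 → C_1 sends each 2-simplex [p,q,r] to [q,r] − [p,r] + [p,q]. For instance
  ∂cde = de − ce + cd,
  ∂acd = cd − ad + ac.
As a 10×5 matrix over Z this has rank 5, with invariant factors (1,1,1,1,1).

Computing H_k = (kernel of ∂_k) / (image of ∂_{k+1}):

  H_0: rank C_0 − rank ∂_1 = 5 − 4 = 1, and the invariant factors of ∂_1 are all 1, so H_0 ≅ Z.
  H_1: rank ker ∂_1 − rank ∂_2 = (10 − 4) − 5 = 1, and the invariant factors of ∂_2 are all 1, so H_1 ≅ Z.
  H_2: rank ker ∂_2 − rank ∂_3 = (5 − 5) − 0 = 0, and there is no ∂_3, so H_2 ≅ 0.

H_0 = Z,  H_1 = Z,  H_2 = 0.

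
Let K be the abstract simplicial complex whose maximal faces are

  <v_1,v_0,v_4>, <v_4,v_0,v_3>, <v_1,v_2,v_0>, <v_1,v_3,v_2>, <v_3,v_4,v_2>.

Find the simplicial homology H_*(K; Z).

H_0 = Z,  H_1 = Z,  H_2 = 0.

Take the total order v_0 < v_1 < v_2 < v_3 < v_4 on the vertex set. Then K (dimension 2) consists of the simplices:

  0-simplices (5): [v_0], [v_1], [v_2], [v_3], [v_4]
  1-simplices (10): [v_0,v_1], [v_0,v_2], [v_0,v_3], [v_0,v_4], [v_1,v_2], [v_1,v_3], [v_1,v_4], [v_2,v_3], [v_2,v_4], [v_3,v_4]
  2-simplices (5): [v_0,v_1,v_2], [v_0,v_1,v_4], [v_0,v_3,v_4], [v_1,v_2,v_3], [v_2,v_3,v_4]

Hence C_0 ≅ Z^5, C_1 ≅ Z^10, C_2 ≅ Z^5.

The boundary map ∂_1: C_1 → C_0 is given by ∂[p,q] = [q] − [p].
This gives a 5×10 integer matrix of rank 4; reducing to Smith normal form yields diagonal entries (1,1,1,1).

Boundary ∂_2: C_2 → C_1 sends each 2-simplex [p,q,r] to [q,r] − [p,r] + [p,q]. For instance
  ∂[v_0,v_1,v_2] = [v_1,v_2] − [v_0,v_2] + [v_0,v_1],
  ∂[v_2,v_3,v_4] = [v_3,v_4] − [v_2,v_4] + [v_2,v_3].
This gives a 10×5 integer matrix of rank 5; reducing to Smith normal form yields diagonal entries (1,1,1,1,1).

From H_k ≅ ker(∂_k) / im(∂_{k+1}) we obtain:

  H_0: rank C_0 − rank ∂_1 = 5 − 4 = 1, and the invariant factors of ∂_1 are all 1, so H_0 = Z.
  H_1: rank ker ∂_1 − rank ∂_2 = (10 − 4) − 5 = 1, and the invariant factors of ∂_2 are all 1, so H_1 = Z.
  H_2: rank ker ∂_2 − rank ∂_3 = (5 − 5) − 0 = 0, and there is no ∂_3, so H_2 = 0.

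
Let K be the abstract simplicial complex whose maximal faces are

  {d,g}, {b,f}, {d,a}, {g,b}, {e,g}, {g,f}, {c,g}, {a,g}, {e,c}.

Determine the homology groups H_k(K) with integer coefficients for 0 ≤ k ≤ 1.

H_0 = Z,  H_1 = Z^3.

Order the vertices as a < b < c < d < e < f < g. Listing each simplex with vertices in this order, K has dimension 1 with simplices:

  0-simplices (7): a, b, c, d, e, f, g
  1-simplices (9): ad, ag, bf, bg, ce, cg, dg, eg, fg

Hence C_0 ≅ Z^7, C_1 ≅ Z^9.

The boundary map ∂_1: C_1 → C_0 sends each edge [p,q] (with p < q) to q − p. For instance
  ∂eg = g − e.
The resulting 7×9 matrix has rank 6, and its Smith normal form has invariant factors (1,1,1,1,1,1).

Computing H_k = (kernel of ∂_k) / (image of ∂_{k+1}):

  H_0: rank C_0 − rank ∂_1 = 7 − 6 = 1, and the invariant factors of ∂_1 are all 1, so H_0 = Z.
  H_1: rank ker ∂_1 − rank ∂_2 = (9 − 6) − 0 = 3, and there is no ∂_2, so H_1 = Z^3.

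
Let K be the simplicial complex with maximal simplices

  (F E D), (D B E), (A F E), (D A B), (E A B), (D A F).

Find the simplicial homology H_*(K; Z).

Order the vertices as A < B < D < E < F. Listing each simplex with vertices in this order, K has dimension 2 with simplices:

  0-simplices (5): A, B, D, E, F
  1-simplices (9): AB, AD, AE, AF, BD, BE, DE, DF, EF
  2-simplices (6): ABD, ABE, ADF, AEF, BDE, DEF

giving chain groups C_0 ≅ Z^5, C_1 ≅ Z^9, C_2 ≅ Z^6.

Boundary ∂_1: C_1 → C_0 maps an edge to its endpoints' difference, ∂[p,q] = q − p. For instance
  ∂AD = D − A.
The resulting 5×9 matrix has rank 4, and its Smith normal form has invariant factors (1,1,1,1).

The boundary map ∂_2: C_2 → C_1 maps a triangle to the signed sum of its edges. For instance
  ∂DEF = EF − DF + DE,
  ∂ABE = BE − AE + AB.
This gives a 9×6 integer matrix of rank 5; reducing to Smith normal form yields diagonal entries (1,1,1,1,1).

Computing H_k = (kernel of ∂_k) / (image of ∂_{k+1}):

  H_0: rank C_0 − rank ∂_1 = 5 − 4 = 1, and the invariant factors of ∂_1 are all 1, so H_0 ≅ Z.
  H_1: rank ker ∂_1 − rank ∂_2 = (9 − 4) − 5 = 0, and the invariant factors of ∂_2 are all 1, so H_1 ≅ 0.
  H_2: rank ker ∂_2 − rank ∂_3 = (6 − 5) − 0 = 1, and there is no ∂_3, so H_2 ≅ Z.

As a check, the Euler characteristic is 5 − 9 + 6 = 2, which agrees with 1 − 0 + 1 = 2.

H_0 = Z,  H_1 = 0,  H_2 = Z.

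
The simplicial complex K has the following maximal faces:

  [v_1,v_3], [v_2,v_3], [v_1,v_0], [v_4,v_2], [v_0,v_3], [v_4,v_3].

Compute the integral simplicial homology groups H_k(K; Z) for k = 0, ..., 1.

H_0 ≅ Z,  H_1 ≅ Z^2.

We work with the vertex ordering v_0 < v_1 < v_2 < v_3 < v_4. The simplices of K, each written with vertices in increasing order, are:

  0-simplices (5): [v_0], [v_1], [v_2], [v_3], [v_4]
  1-simplices (6): [v_0,v_1], [v_0,v_3], [v_1,v_3], [v_2,v_3], [v_2,v_4], [v_3,v_4]

so the chain groups are C_0 ≅ Z^5, C_1 ≅ Z^6.

Boundary ∂_1: C_1 → C_0 is given by ∂[p,q] = [q] − [p]. For instance
  ∂[v_0,v_1] = [v_1] − [v_0].
The 5×6 boundary matrix has rank 4 and Smith normal form diag(1,1,1,1).

From H_k ≅ ker(∂_k) / im(∂_{k+1}) we obtain:

  H_0: rank C_0 − rank ∂_1 = 5 − 4 = 1, and the invariant factors of ∂_1 are all 1, so H_0 = Z.
  H_1: rank ker ∂_1 − rank ∂_2 = (6 − 4) − 0 = 2, and there is no ∂_2, so H_1 = Z^2.

As a check, the Euler characteristic is 5 − 6 = -1, which agrees with 1 − 2 = -1.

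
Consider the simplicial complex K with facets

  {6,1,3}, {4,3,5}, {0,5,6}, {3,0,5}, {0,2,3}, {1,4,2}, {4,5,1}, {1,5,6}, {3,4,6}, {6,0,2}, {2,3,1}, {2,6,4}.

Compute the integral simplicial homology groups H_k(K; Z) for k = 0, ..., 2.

H_0 ≅ Z,  H_1 ≅ Z/2,  H_2 = 0.

Order the vertices as 0 < 1 < 2 < 3 < 4 < 5 < 6. Listing each simplex with vertices in this order, K has dimension 2 with simplices:

  0-simplices (7): [0], [1], [2], [3], [4], [5], [6]
  1-simplices (18): [0,2], [0,3], [0,5], [0,6], [1,2], [1,3], [1,4], [1,5], [1,6], [2,3], [2,4], [2,6], [3,4], [3,5], [3,6], [4,5], [4,6], [5,6]
  2-simplices (12): [0,2,3], [0,2,6], [0,3,5], [0,5,6], [1,2,3], [1,2,4], [1,3,6], [1,4,5], [1,5,6], [2,4,6], [3,4,5], [3,4,6]

Hence C_0 ≅ Z^7, C_1 ≅ Z^18, C_2 ≅ Z^12.

∂_1: C_1 → C_0 maps an edge to its endpoints' difference, ∂[p,q] = q − p. For instance
  ∂[3,4] = [4] − [3].
The resulting 7×18 matrix has rank 6, and its Smith normal form has invariant factors (1,1,1,1,1,1).

Boundary ∂_2: C_2 → C_1 sends each 2-simplex [p,q,r] to [q,r] − [p,r] + [p,q]. For instance
  ∂[3,4,5] = [4,5] − [3,5] + [3,4],
  ∂[0,2,6] = [2,6] − [0,6] + [0,2].
The resulting 18×12 matrix has rank 12, and its Smith normal form has invariant factors (1,1,1,1,1,1,1,1,1,1,1,2).

Now H_k = ker ∂_k / im ∂_{k+1}, so:

  H_0: rank C_0 − rank ∂_1 = 7 − 6 = 1, and the invariant factors of ∂_1 are all 1, so H_0 ≅ Z.
  H_1: rank ker ∂_1 − rank ∂_2 = (18 − 6) − 12 = 0, and ∂_2 has invariant factor 2 > 1, so H_1 ≅ Z/2.
  H_2: rank ker ∂_2 − rank ∂_3 = (12 − 12) − 0 = 0, and there is no ∂_3, so H_2 ≅ 0.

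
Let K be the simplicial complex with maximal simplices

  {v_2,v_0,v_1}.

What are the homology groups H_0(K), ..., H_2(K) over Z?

H_0 ≅ Z,  H_1 = 0,  H_2 = 0.

Order the vertices as v_0 < v_1 < v_2. Listing each simplex with vertices in this order, K has dimension 2 with simplices:

  0-simplices (3): [v_0], [v_1], [v_2]
  1-simplices (3): [v_0,v_1], [v_0,v_2], [v_1,v_2]
  2-simplices (1): [v_0,v_1,v_2]

Hence C_0 ≅ Z^3, C_1 ≅ Z^3, C_2 ≅ Z^1.

Boundary ∂_1: C_1 → C_0 maps an edge to its endpoints' difference, ∂[p,q] = q − p. For instance
  ∂[v_0,v_2] = [v_2] − [v_0].
The resulting 3×3 matrix has rank 2, and its Smith normal form has invariant factors (1,1).

∂_2: C_2 → C_1 maps a triangle to the signed sum of its edges. For instance
  ∂[v_0,v_1,v_2] = [v_1,v_2] − [v_0,v_2] + [v_0,v_1].
This gives a 3×1 integer matrix of rank 1; reducing to Smith normal form yields diagonal entries (1).

From H_k ≅ ker(∂_k) / im(∂_{k+1}) we obtain:

  H_0: rank C_0 − rank ∂_1 = 3 − 2 = 1, and the invariant factors of ∂_1 are all 1, so H_0 ≅ Z.
  H_1: rank ker ∂_1 − rank ∂_2 = (3 − 2) − 1 = 0, and the invariant factors of ∂_2 are all 1, so H_1 ≅ 0.
  H_2: rank ker ∂_2 − rank ∂_3 = (1 − 1) − 0 = 0, and there is no ∂_3, so H_2 ≅ 0.

As a check, the Euler characteristic is 3 − 3 + 1 = 1, which agrees with 1 − 0 + 0 = 1.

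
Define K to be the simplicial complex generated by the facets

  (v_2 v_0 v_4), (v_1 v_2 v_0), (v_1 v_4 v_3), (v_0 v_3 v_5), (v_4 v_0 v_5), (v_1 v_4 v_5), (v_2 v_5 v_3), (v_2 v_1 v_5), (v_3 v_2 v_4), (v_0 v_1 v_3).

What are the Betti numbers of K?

Fix the vertex order v_0 < v_1 < v_2 < v_3 < v_4 < v_5 and write every simplex with vertices in increasing order. Then dim K = 2 and the simplices of K are:

  0-simplices (6): [v_0], [v_1], [v_2], [v_3], [v_4], [v_5]
  1-simplices (15): (15 of them)
  2-simplices (10): [v_0,v_1,v_2], [v_0,v_1,v_3], [v_0,v_2,v_4], [v_0,v_3,v_5], [v_0,v_4,v_5], [v_1,v_2,v_5], [v_1,v_3,v_4], [v_1,v_4,v_5], [v_2,v_3,v_4], [v_2,v_3,v_5]

giving chain groups C_0 ≅ Z^6, C_1 ≅ Z^15, C_2 ≅ Z^10.

Boundary ∂_1: C_1 → C_0 sends each edge [p,q] (with p < q) to q − p.
The 6×15 boundary matrix has rank 5 and Smith normal form diag(1,1,1,1,1).

The boundary map ∂_2: C_2 → C_1 sends each 2-simplex [p,q,r] to [q,r] − [p,r] + [p,q]. For instance
  ∂[v_0,v_3,v_5] = [v_3,v_5] − [v_0,v_5] + [v_0,v_3],
  ∂[v_0,v_4,v_5] = [v_4,v_5] − [v_0,v_5] + [v_0,v_4].
This gives a 15×10 integer matrix of rank 10; reducing to Smith normal form yields diagonal entries (1,1,1,1,1,1,1,1,1,2).

From H_k ≅ ker(∂_k) / im(∂_{k+1}) we obtain:

  H_0: rank C_0 − rank ∂_1 = 6 − 5 = 1, and the invariant factors of ∂_1 are all 1, so H_0 ≅ Z.
  H_1: rank ker ∂_1 − rank ∂_2 = (15 − 5) − 10 = 0, and ∂_2 has invariant factor 2 > 1, so H_1 ≅ Z/2.
  H_2: rank ker ∂_2 − rank ∂_3 = (10 − 10) − 0 = 0, and there is no ∂_3, so H_2 ≅ 0.

Hence the Betti numbers are b_0 = 1, b_1 = 0, b_2 = 0.

b_0 = 1, b_1 = 0, b_2 = 0.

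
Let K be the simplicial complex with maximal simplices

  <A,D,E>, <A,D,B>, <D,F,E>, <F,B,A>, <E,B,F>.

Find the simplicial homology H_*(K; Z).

K has 5 vertices, 10 edges, 5 triangles.
rank ∂_0 = 0, rank ∂_1 = 4 ⇒ b_0 = 5 − 0 − 4 = 1; all invariant factors of ∂_1 are 1 so no torsion. So H_0 = Z.
rank ∂_1 = 4, rank ∂_2 = 5 ⇒ b_1 = 10 − 4 − 5 = 1; all invariant factors of ∂_2 are 1 so no torsion. So H_1 = Z.
rank ∂_2 = 5, rank ∂_3 = 0 ⇒ b_2 = 5 − 5 − 0 = 0. So H_2 = 0.

H_0 ≅ Z,  H_1 ≅ Z,  H_2 = 0.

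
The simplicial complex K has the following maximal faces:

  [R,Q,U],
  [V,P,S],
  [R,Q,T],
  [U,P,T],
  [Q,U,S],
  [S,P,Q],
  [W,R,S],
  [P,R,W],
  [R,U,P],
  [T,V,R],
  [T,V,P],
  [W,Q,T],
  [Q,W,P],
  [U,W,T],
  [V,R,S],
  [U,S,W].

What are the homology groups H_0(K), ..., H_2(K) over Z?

H_0 = Z,  H_1 = Z^2,  H_2 = Z.

K has 8 vertices, 24 edges, 16 triangles.
rank ∂_0 = 0, rank ∂_1 = 7 ⇒ b_0 = 8 − 0 − 7 = 1; all invariant factors of ∂_1 are 1 so no torsion. So H_0 ≅ Z.
rank ∂_1 = 7, rank ∂_2 = 15 ⇒ b_1 = 24 − 7 − 15 = 2; all invariant factors of ∂_2 are 1 so no torsion. So H_1 ≅ Z^2.
rank ∂_2 = 15, rank ∂_3 = 0 ⇒ b_2 = 16 − 15 − 0 = 1. So H_2 ≅ Z.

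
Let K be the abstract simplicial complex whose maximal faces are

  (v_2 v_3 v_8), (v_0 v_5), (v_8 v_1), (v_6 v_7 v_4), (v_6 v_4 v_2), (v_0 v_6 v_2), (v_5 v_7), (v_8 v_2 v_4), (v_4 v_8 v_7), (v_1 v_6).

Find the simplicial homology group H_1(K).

We work with the vertex ordering v_0 < v_1 < v_2 < v_3 < v_4 < v_5 < v_6 < v_7 < v_8. The simplices of K, each written with vertices in increasing order, are:

  0-simplices (9): [v_0], [v_1], [v_2], [v_3], [v_4], [v_5], [v_6], [v_7], [v_8]
  1-simplices (16): (16 of them)
  2-simplices (6): [v_0,v_2,v_6], [v_2,v_3,v_8], [v_2,v_4,v_6], [v_2,v_4,v_8], [v_4,v_6,v_7], [v_4,v_7,v_8]

giving chain groups C_0 ≅ Z^9, C_1 ≅ Z^16, C_2 ≅ Z^6.

The boundary map ∂_1: C_1 → C_0 sends each edge [p,q] (with p < q) to q − p. For instance
  ∂[v_2,v_3] = [v_3] − [v_2].
This gives a 9×16 integer matrix of rank 8; reducing to Smith normal form yields diagonal entries (1,1,1,1,1,1,1,1).

∂_2: C_2 → C_1 sends each 2-simplex [p,q,r] to [q,r] − [p,r] + [p,q]. For instance
  ∂[v_2,v_3,v_8] = [v_3,v_8] − [v_2,v_8] + [v_2,v_3],
  ∂[v_2,v_4,v_6] = [v_4,v_6] − [v_2,v_6] + [v_2,v_4].
The 16×6 boundary matrix has rank 6 and Smith normal form diag(1,1,1,1,1,1).

Now H_k = ker ∂_k / im ∂_{k+1}, so:

  H_1: rank ker ∂_1 − rank ∂_2 = (16 − 8) − 6 = 2, and the invariant factors of ∂_2 are all 1, so H_1 ≅ Z^2.

H_1 = Z^2.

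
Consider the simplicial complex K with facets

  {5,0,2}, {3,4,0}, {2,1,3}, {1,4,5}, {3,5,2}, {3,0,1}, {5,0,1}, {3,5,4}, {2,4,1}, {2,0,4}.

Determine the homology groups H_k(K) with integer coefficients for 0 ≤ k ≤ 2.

H_0 ≅ Z,  H_1 ≅ Z/2Z,  H_2 = 0.

Order the vertices as 0 < 1 < 2 < 3 < 4 < 5. Listing each simplex with vertices in this order, K has dimension 2 with simplices:

  0-simplices (6): [0], [1], [2], [3], [4], [5]
  1-simplices (15): [0,1], [0,2], [0,3], [0,4], [0,5], [1,2], [1,3], [1,4], [1,5], [2,3], [2,4], [2,5], [3,4], [3,5], [4,5]
  2-simplices (10): [0,1,3], [0,1,5], [0,2,4], [0,2,5], [0,3,4], [1,2,3], [1,2,4], [1,4,5], [2,3,5], [3,4,5]

Hence C_0 ≅ Z^6, C_1 ≅ Z^15, C_2 ≅ Z^10.

Boundary ∂_1: C_1 → C_0 maps an edge to its endpoints' difference, ∂[p,q] = q − p. For instance
  ∂[2,4] = [4] − [2].
This gives a 6×15 integer matrix of rank 5; reducing to Smith normal form yields diagonal entries (1,1,1,1,1).

The boundary map ∂_2: C_2 → C_1 sends each 2-simplex [p,q,r] to [q,r] − [p,r] + [p,q]. For instance
  ∂[1,2,3] = [2,3] − [1,3] + [1,2],
  ∂[1,2,4] = [2,4] − [1,4] + [1,2].
The resulting 15×10 matrix has rank 10, and its Smith normal form has invariant factors (1,1,1,1,1,1,1,1,1,2).

From H_k ≅ ker(∂_k) / im(∂_{k+1}) we obtain:

  H_0: rank C_0 − rank ∂_1 = 6 − 5 = 1, and the invariant factors of ∂_1 are all 1, so H_0 = Z.
  H_1: rank ker ∂_1 − rank ∂_2 = (15 − 5) − 10 = 0, and ∂_2 has invariant factor 2 > 1, so H_1 = Z/2Z.
  H_2: rank ker ∂_2 − rank ∂_3 = (10 − 10) − 0 = 0, and there is no ∂_3, so H_2 = 0.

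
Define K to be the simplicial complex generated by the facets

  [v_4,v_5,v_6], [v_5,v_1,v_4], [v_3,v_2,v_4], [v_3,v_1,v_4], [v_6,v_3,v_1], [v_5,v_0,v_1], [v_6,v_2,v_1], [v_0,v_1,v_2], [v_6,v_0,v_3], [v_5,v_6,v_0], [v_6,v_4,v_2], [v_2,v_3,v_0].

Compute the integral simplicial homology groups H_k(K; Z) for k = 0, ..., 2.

Order the vertices as v_0 < v_1 < v_2 < v_3 < v_4 < v_5 < v_6. Listing each simplex with vertices in this order, K has dimension 2 with simplices:

  0-simplices (7): [v_0], [v_1], [v_2], [v_3], [v_4], [v_5], [v_6]
  1-simplices (18): (18 of them)
  2-simplices (12): (12 of them)

giving chain groups C_0 ≅ Z^7, C_1 ≅ Z^18, C_2 ≅ Z^12.

The boundary map ∂_1: C_1 → C_0 is given by ∂[p,q] = [q] − [p].
The resulting 7×18 matrix has rank 6, and its Smith normal form has invariant factors (1,1,1,1,1,1).

Boundary ∂_2: C_2 → C_1 acts by ∂[p,q,r] = [q,r] − [p,r] + [p,q]. For instance
  ∂[v_1,v_4,v_5] = [v_4,v_5] − [v_1,v_5] + [v_1,v_4],
  ∂[v_0,v_3,v_6] = [v_3,v_6] − [v_0,v_6] + [v_0,v_3].
The resulting 18×12 matrix has rank 12, and its Smith normal form has invariant factors (1,1,1,1,1,1,1,1,1,1,1,2).

Now H_k = ker ∂_k / im ∂_{k+1}, so:

  H_0: rank C_0 − rank ∂_1 = 7 − 6 = 1, and the invariant factors of ∂_1 are all 1, so H_0 = Z.
  H_1: rank ker ∂_1 − rank ∂_2 = (18 − 6) − 12 = 0, and ∂_2 has invariant factor 2 > 1, so H_1 = Z/2.
  H_2: rank ker ∂_2 − rank ∂_3 = (12 − 12) − 0 = 0, and there is no ∂_3, so H_2 = 0.

As a check, the Euler characteristic is 7 − 18 + 12 = 1, which agrees with 1 − 0 + 0 = 1.

H_0 ≅ Z,  H_1 ≅ Z/2,  H_2 = 0.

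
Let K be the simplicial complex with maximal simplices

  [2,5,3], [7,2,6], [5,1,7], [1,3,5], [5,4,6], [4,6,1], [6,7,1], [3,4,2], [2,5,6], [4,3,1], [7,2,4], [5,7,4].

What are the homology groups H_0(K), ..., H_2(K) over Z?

We work with the vertex ordering 1 < 2 < 3 < 4 < 5 < 6 < 7. The simplices of K, each written with vertices in increasing order, are:

  0-simplices (7): [1], [2], [3], [4], [5], [6], [7]
  1-simplices (18): [1,3], [1,4], [1,5], [1,6], [1,7], [2,3], [2,4], [2,5], [2,6], [2,7], [3,4], [3,5], [4,5], [4,6], [4,7], [5,6], [5,7], [6,7]
  2-simplices (12): [1,3,4], [1,3,5], [1,4,6], [1,5,7], [1,6,7], [2,3,4], [2,3,5], [2,4,7], [2,5,6], [2,6,7], [4,5,6], [4,5,7]

Hence C_0 ≅ Z^7, C_1 ≅ Z^18, C_2 ≅ Z^12.

Boundary ∂_1: C_1 → C_0 maps an edge to its endpoints' difference, ∂[p,q] = q − p. For instance
  ∂[3,4] = [4] − [3].
This gives a 7×18 integer matrix of rank 6; reducing to Smith normal form yields diagonal entries (1,1,1,1,1,1).

Boundary ∂_2: C_2 → C_1 sends each 2-simplex [p,q,r] to [q,r] − [p,r] + [p,q]. For instance
  ∂[1,3,4] = [3,4] − [1,4] + [1,3],
  ∂[4,5,6] = [5,6] − [4,6] + [4,5].
The resulting 18×12 matrix has rank 12, and its Smith normal form has invariant factors (1,1,1,1,1,1,1,1,1,1,1,2).

Computing H_k = (kernel of ∂_k) / (image of ∂_{k+1}):

  H_0: rank C_0 − rank ∂_1 = 7 − 6 = 1, and the invariant factors of ∂_1 are all 1, so H_0 = Z.
  H_1: rank ker ∂_1 − rank ∂_2 = (18 − 6) − 12 = 0, and ∂_2 has invariant factor 2 > 1, so H_1 = Z/2Z.
  H_2: rank ker ∂_2 − rank ∂_3 = (12 − 12) − 0 = 0, and there is no ∂_3, so H_2 = 0.

H_0 = Z,  H_1 = Z/2Z,  H_2 = 0.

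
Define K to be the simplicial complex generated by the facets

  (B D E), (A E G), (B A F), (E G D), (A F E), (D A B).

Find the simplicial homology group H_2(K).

H_2 = 0.

Fix the vertex order A < B < D < E < F < G and write every simplex with vertices in increasing order. Then dim K = 2 and the simplices of K are:

  0-simplices (6): A, B, D, E, F, G
  1-simplices (12): AB, AD, AE, AF, AG, BD, BE, BF, DE, DG, EF, EG
  2-simplices (6): ABD, ABF, AEF, AEG, BDE, DEG

Hence C_0 ≅ Z^6, C_1 ≅ Z^12, C_2 ≅ Z^6.

Boundary ∂_1: C_1 → C_0 maps an edge to its endpoints' difference, ∂[p,q] = q − p. For instance
  ∂AF = F − A.
The resulting 6×12 matrix has rank 5, and its Smith normal form has invariant factors (1,1,1,1,1).

∂_2: C_2 → C_1 maps a triangle to the signed sum of its edges. For instance
  ∂BDE = DE − BE + BD,
  ∂DEG = EG − DG + DE.
The 12×6 boundary matrix has rank 6 and Smith normal form diag(1,1,1,1,1,1).

From H_k ≅ ker(∂_k) / im(∂_{k+1}) we obtain:

  H_2: rank ker ∂_2 − rank ∂_3 = (6 − 6) − 0 = 0, and there is no ∂_3, so H_2 ≅ 0.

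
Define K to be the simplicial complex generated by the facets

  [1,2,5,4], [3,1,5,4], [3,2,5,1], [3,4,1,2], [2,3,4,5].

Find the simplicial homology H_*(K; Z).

We work with the vertex ordering 1 < 2 < 3 < 4 < 5. The simplices of K, each written with vertices in increasing order, are:

  0-simplices (5): [1], [2], [3], [4], [5]
  1-simplices (10): [1,2], [1,3], [1,4], [1,5], [2,3], [2,4], [2,5], [3,4], [3,5], [4,5]
  2-simplices (10): [1,2,3], [1,2,4], [1,2,5], [1,3,4], [1,3,5], [1,4,5], [2,3,4], [2,3,5], [2,4,5], [3,4,5]
  3-simplices (5): [1,2,3,4], [1,2,3,5], [1,2,4,5], [1,3,4,5], [2,3,4,5]

Hence C_0 ≅ Z^5, C_1 ≅ Z^10, C_2 ≅ Z^10, C_3 ≅ Z^5.

∂_1: C_1 → C_0 sends each edge [p,q] (with p < q) to q − p. For instance
  ∂[1,2] = [2] − [1].
The resulting 5×10 matrix has rank 4, and its Smith normal form has invariant factors (1,1,1,1).

∂_2: C_2 → C_1 sends each 2-simplex [p,q,r] to [q,r] − [p,r] + [p,q]. For instance
  ∂[1,2,3] = [2,3] − [1,3] + [1,2],
  ∂[3,4,5] = [4,5] − [3,5] + [3,4].
This gives a 10×10 integer matrix of rank 6; reducing to Smith normal form yields diagonal entries (1,1,1,1,1,1).

The boundary map ∂_3: C_3 → C_2 sends each 3-simplex σ to the alternating sum Σ_i (−1)^i (σ with its i-th vertex removed). For instance
  ∂[1,2,3,4] = [2,3,4] − [1,3,4] + [1,2,4] − [1,2,3],
  ∂[1,3,4,5] = [3,4,5] − [1,4,5] + [1,3,5] − [1,3,4].
The resulting 10×5 matrix has rank 4, and its Smith normal form has invariant factors (1,1,1,1).

Computing H_k = (kernel of ∂_k) / (image of ∂_{k+1}):

  H_0: rank C_0 − rank ∂_1 = 5 − 4 = 1, and the invariant factors of ∂_1 are all 1, so H_0 ≅ Z.
  H_1: rank ker ∂_1 − rank ∂_2 = (10 − 4) − 6 = 0, and the invariant factors of ∂_2 are all 1, so H_1 ≅ 0.
  H_2: rank ker ∂_2 − rank ∂_3 = (10 − 6) − 4 = 0, and the invariant factors of ∂_3 are all 1, so H_2 ≅ 0.
  H_3: rank ker ∂_3 − rank ∂_4 = (5 − 4) − 0 = 1, and there is no ∂_4, so H_3 ≅ Z.

H_0 = Z,  H_1 = 0,  H_2 = 0,  H_3 = Z.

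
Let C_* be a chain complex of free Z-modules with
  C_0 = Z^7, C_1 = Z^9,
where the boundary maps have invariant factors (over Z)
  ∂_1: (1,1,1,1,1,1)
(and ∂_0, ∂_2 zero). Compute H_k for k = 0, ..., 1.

H_0: b_0 = 7 − 0 − 6 = 1; torsion from ∂_1 factors > 1: none. So H_0 ≅ Z.
H_1: b_1 = 9 − 6 − 0 = 3; torsion from ∂_2 factors > 1: none. So H_1 ≅ Z^3.

H_0 ≅ Z,  H_1 ≅ Z^3.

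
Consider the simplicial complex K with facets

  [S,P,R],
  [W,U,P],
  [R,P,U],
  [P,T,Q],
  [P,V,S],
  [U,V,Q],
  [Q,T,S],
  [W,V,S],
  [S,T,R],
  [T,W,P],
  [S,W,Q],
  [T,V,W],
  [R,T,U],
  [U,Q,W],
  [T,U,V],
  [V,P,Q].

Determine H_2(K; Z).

Fix the vertex order P < Q < R < S < T < U < V < W and write every simplex with vertices in increasing order. Then dim K = 2 and the simplices of K are:

  0-simplices (8): P, Q, R, S, T, U, V, W
  1-simplices (24): PQ, PR, PS, PT, PU, PV, PW, QS, QT, QU, QV, QW, RS, RT, RU, ST, SV, SW, TU, TV, TW, UV, UW, VW
  2-simplices (16): PQT, PQV, PRS, PRU, PSV, PTW, PUW, QST, QSW, QUV, QUW, RST, RTU, SVW, TUV, TVW

so the chain groups are C_0 ≅ Z^8, C_1 ≅ Z^24, C_2 ≅ Z^16.

The boundary map ∂_1: C_1 → C_0 sends each edge [p,q] (with p < q) to q − p. For instance
  ∂PQ = Q − P.
As a 8×24 matrix over Z this has rank 7, with invariant factors (1,1,1,1,1,1,1).

∂_2: C_2 → C_1 acts by ∂[p,q,r] = [q,r] − [p,r] + [p,q]. For instance
  ∂SVW = VW − SW + SV,
  ∂TVW = VW − TW + TV.
As a 24×16 matrix over Z this has rank 15, with invariant factors (1,1,1,1,1,1,1,1,1,1,1,1,1,1,1).

From H_k ≅ ker(∂_k) / im(∂_{k+1}) we obtain:

  H_2: rank ker ∂_2 − rank ∂_3 = (16 − 15) − 0 = 1, and there is no ∂_3, so H_2 = Z.

(K is a triangulation of the torus T^2.)

H_2 ≅ Z.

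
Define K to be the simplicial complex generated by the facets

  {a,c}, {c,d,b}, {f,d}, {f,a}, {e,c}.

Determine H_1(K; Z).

We work with the vertex ordering a < b < c < d < e < f. The simplices of K, each written with vertices in increasing order, are:

  0-simplices (6): a, b, c, d, e, f
  1-simplices (7): ac, af, bc, bd, cd, ce, df
  2-simplices (1): bcd

giving chain groups C_0 ≅ Z^6, C_1 ≅ Z^7, C_2 ≅ Z^1.

Boundary ∂_1: C_1 → C_0 is given by ∂[p,q] = [q] − [p]. For instance
  ∂ce = e − c.
This gives a 6×7 integer matrix of rank 5; reducing to Smith normal form yields diagonal entries (1,1,1,1,1).

∂_2: C_2 → C_1 acts by ∂[p,q,r] = [q,r] − [p,r] + [p,q]. For instance
  ∂bcd = cd − bd + bc.
This gives a 7×1 integer matrix of rank 1; reducing to Smith normal form yields diagonal entries (1).

Reading off H_k = ker ∂_k / im ∂_{k+1}:

  H_1: rank ker ∂_1 − rank ∂_2 = (7 − 5) − 1 = 1, and the invariant factors of ∂_2 are all 1, so H_1 ≅ Z.

H_1 = Z.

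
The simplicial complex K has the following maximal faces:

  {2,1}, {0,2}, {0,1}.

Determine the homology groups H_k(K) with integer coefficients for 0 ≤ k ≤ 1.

H_0 = Z,  H_1 = Z.

Fix the vertex order 0 < 1 < 2 and write every simplex with vertices in increasing order. Then dim K = 1 and the simplices of K are:

  0-simplices (3): [0], [1], [2]
  1-simplices (3): [0,1], [0,2], [1,2]

giving chain groups C_0 ≅ Z^3, C_1 ≅ Z^3.

Boundary ∂_1: C_1 → C_0 sends each edge [p,q] (with p < q) to q − p. For instance
  ∂[0,2] = [2] − [0].
As a 3×3 matrix over Z this has rank 2, with invariant factors (1,1).

Reading off H_k = ker ∂_k / im ∂_{k+1}:

  H_0: rank C_0 − rank ∂_1 = 3 − 2 = 1, and the invariant factors of ∂_1 are all 1, so H_0 = Z.
  H_1: rank ker ∂_1 − rank ∂_2 = (3 − 2) − 0 = 1, and there is no ∂_2, so H_1 = Z.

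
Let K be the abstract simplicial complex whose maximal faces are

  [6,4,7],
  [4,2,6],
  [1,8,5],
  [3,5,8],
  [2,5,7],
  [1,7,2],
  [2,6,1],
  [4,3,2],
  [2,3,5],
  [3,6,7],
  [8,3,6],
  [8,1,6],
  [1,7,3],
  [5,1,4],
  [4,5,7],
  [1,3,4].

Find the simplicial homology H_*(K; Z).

H_0 = Z,  H_1 = Z^2,  H_2 = Z.

K has 8 vertices, 24 edges, 16 triangles.
rank ∂_0 = 0, rank ∂_1 = 7 ⇒ b_0 = 8 − 0 − 7 = 1; all invariant factors of ∂_1 are 1 so no torsion. So H_0 ≅ Z.
rank ∂_1 = 7, rank ∂_2 = 15 ⇒ b_1 = 24 − 7 − 15 = 2; all invariant factors of ∂_2 are 1 so no torsion. So H_1 ≅ Z^2.
rank ∂_2 = 15, rank ∂_3 = 0 ⇒ b_2 = 16 − 15 − 0 = 1. So H_2 ≅ Z.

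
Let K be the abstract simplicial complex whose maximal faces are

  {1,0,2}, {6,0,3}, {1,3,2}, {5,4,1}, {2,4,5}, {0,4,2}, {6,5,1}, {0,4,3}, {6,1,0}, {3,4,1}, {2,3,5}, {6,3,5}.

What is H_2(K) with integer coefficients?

H_2 ≅ 0.

Take the total order 0 < 1 < 2 < 3 < 4 < 5 < 6 on the vertex set. Then K (dimension 2) consists of the simplices:

  0-simplices (7): [0], [1], [2], [3], [4], [5], [6]
  1-simplices (18): [0,1], [0,2], [0,3], [0,4], [0,6], [1,2], [1,3], [1,4], [1,5], [1,6], [2,3], [2,4], [2,5], [3,4], [3,5], [3,6], [4,5], [5,6]
  2-simplices (12): [0,1,2], [0,1,6], [0,2,4], [0,3,4], [0,3,6], [1,2,3], [1,3,4], [1,4,5], [1,5,6], [2,3,5], [2,4,5], [3,5,6]

giving chain groups C_0 ≅ Z^7, C_1 ≅ Z^18, C_2 ≅ Z^12.

Boundary ∂_1: C_1 → C_0 sends each edge [p,q] (with p < q) to q − p.
The 7×18 boundary matrix has rank 6 and Smith normal form diag(1,1,1,1,1,1).

∂_2: C_2 → C_1 sends each 2-simplex [p,q,r] to [q,r] − [p,r] + [p,q]. For instance
  ∂[2,3,5] = [3,5] − [2,5] + [2,3],
  ∂[0,1,6] = [1,6] − [0,6] + [0,1].
The resulting 18×12 matrix has rank 12, and its Smith normal form has invariant factors (1,1,1,1,1,1,1,1,1,1,1,2).

Reading off H_k = ker ∂_k / im ∂_{k+1}:

  H_2: rank ker ∂_2 − rank ∂_3 = (12 − 12) − 0 = 0, and there is no ∂_3, so H_2 ≅ 0.

(K is a triangulation of the real projective plane RP^2.)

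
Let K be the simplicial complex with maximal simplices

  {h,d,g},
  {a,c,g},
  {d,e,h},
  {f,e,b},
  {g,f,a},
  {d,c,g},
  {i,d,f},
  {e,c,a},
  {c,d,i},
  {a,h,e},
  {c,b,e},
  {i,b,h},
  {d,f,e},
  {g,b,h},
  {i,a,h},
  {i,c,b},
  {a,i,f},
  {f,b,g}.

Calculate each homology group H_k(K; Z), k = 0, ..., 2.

Order the vertices as a < b < c < d < e < f < g < h < i. Listing each simplex with vertices in this order, K has dimension 2 with simplices:

  0-simplices (9): a, b, c, d, e, f, g, h, i
  1-simplices (27): ac, ae, af, ag, ah, ai, bc, be, bf, bg, bh, bi, cd, ce, cg, ci, de, df, dg, dh, di, ef, eh, fg, fi, gh, hi
  2-simplices (18): ace, acg, aeh, afg, afi, ahi, bce, bci, bef, bfg, bgh, bhi, cdg, cdi, def, deh, dfi, dgh

Hence C_0 ≅ Z^9, C_1 ≅ Z^27, C_2 ≅ Z^18.

∂_1: C_1 → C_0 maps an edge to its endpoints' difference, ∂[p,q] = q − p.
As a 9×27 matrix over Z this has rank 8, with invariant factors (1,1,1,1,1,1,1,1).

∂_2: C_2 → C_1 sends each 2-simplex [p,q,r] to [q,r] − [p,r] + [p,q]. For instance
  ∂ahi = hi − ai + ah,
  ∂cdi = di − ci + cd.
The resulting 27×18 matrix has rank 17, and its Smith normal form has invariant factors (1,1,1,1,1,1,1,1,1,1,1,1,1,1,1,1,1).

Computing H_k = (kernel of ∂_k) / (image of ∂_{k+1}):

  H_0: rank C_0 − rank ∂_1 = 9 − 8 = 1, and the invariant factors of ∂_1 are all 1, so H_0 = Z.
  H_1: rank ker ∂_1 − rank ∂_2 = (27 − 8) − 17 = 2, and the invariant factors of ∂_2 are all 1, so H_1 = Z^2.
  H_2: rank ker ∂_2 − rank ∂_3 = (18 − 17) − 0 = 1, and there is no ∂_3, so H_2 = Z.

H_0 = Z,  H_1 = Z^2,  H_2 = Z.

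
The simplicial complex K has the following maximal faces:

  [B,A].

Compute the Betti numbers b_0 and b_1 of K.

We work with the vertex ordering A < B. The simplices of K, each written with vertices in increasing order, are:

  0-simplices (2): A, B
  1-simplices (1): AB

giving chain groups C_0 ≅ Z^2, C_1 ≅ Z^1.

∂_1: C_1 → C_0 maps an edge to its endpoints' difference, ∂[p,q] = q − p.
As a 2×1 matrix over Z this has rank 1, with invariant factors (1).

From H_k ≅ ker(∂_k) / im(∂_{k+1}) we obtain:

  H_0: rank C_0 − rank ∂_1 = 2 − 1 = 1, and the invariant factors of ∂_1 are all 1, so H_0 = Z.
  H_1: rank ker ∂_1 − rank ∂_2 = (1 − 1) − 0 = 0, and there is no ∂_2, so H_1 = 0.

(K is a triangulation of the 1-simplex.)

Hence the Betti numbers are b_0 = 1, b_1 = 0.

b_0 = 1, b_1 = 0.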